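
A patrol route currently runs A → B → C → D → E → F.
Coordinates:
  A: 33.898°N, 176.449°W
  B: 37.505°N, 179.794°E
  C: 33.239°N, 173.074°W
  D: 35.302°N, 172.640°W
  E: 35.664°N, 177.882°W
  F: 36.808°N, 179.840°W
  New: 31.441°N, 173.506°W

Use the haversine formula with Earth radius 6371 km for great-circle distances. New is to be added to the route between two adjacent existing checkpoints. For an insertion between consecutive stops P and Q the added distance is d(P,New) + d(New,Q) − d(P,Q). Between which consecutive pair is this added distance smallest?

between B and C

Added distance for inserting New between each consecutive pair:
A–B: 774.3 km
B–C: 314.0 km
C–D: 408.0 km
D–E: 580.8 km
E–F: 1237.3 km
Smallest added distance is 314.0 km, inserting between B and C.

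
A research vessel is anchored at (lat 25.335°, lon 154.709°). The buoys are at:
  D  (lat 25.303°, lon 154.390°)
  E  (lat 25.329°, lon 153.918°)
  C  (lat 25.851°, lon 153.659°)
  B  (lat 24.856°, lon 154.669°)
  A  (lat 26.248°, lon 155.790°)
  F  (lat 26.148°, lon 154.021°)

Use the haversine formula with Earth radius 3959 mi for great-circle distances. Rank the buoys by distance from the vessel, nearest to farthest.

D, B, E, F, C, A

Distance from the vessel at (lat 25.335°, lon 154.709°) to each:
D (lat 25.303°, lon 154.390°): 20.0 mi
B (lat 24.856°, lon 154.669°): 33.2 mi
E (lat 25.329°, lon 153.918°): 49.4 mi
F (lat 26.148°, lon 154.021°): 70.6 mi
C (lat 25.851°, lon 153.659°): 74.5 mi
A (lat 26.248°, lon 155.790°): 92.2 mi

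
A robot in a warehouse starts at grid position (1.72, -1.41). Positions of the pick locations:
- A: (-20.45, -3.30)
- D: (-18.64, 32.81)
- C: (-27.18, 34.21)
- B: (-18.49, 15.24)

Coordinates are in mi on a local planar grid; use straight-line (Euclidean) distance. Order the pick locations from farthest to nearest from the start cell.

Distances from the start cell:
C (-27.18, 34.21): 45.9 mi
D (-18.64, 32.81): 39.8 mi
B (-18.49, 15.24): 26.2 mi
A (-20.45, -3.30): 22.3 mi

C, D, B, A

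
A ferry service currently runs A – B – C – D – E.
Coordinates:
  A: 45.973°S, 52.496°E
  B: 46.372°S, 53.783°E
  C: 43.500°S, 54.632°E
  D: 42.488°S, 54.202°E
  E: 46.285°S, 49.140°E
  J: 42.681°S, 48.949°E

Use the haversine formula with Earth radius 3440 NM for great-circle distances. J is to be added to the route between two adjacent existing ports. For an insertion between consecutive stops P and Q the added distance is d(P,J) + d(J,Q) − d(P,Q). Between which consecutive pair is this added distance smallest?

Added distance for inserting J between each consecutive pair:
A–B: 493.9 NM
B–C: 380.8 NM
C–D: 422.8 NM
D–E: 134.3 NM
Smallest added distance is 134.3 NM, inserting between D and E.

between D and E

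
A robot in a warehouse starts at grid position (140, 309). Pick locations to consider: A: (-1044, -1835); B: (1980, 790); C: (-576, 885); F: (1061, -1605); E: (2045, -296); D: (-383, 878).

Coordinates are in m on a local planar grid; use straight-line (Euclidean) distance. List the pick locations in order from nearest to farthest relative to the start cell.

D, C, B, E, F, A

Distance from the start cell at (140, 309) to each:
D (-383, 878): 772.8 m
C (-576, 885): 918.9 m
B (1980, 790): 1901.8 m
E (2045, -296): 1998.8 m
F (1061, -1605): 2124.1 m
A (-1044, -1835): 2449.2 m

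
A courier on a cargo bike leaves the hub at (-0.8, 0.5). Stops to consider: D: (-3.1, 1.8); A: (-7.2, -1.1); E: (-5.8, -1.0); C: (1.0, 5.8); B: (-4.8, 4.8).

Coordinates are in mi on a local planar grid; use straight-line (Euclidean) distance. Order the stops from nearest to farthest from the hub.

D, E, C, B, A

Distances from the hub:
D (-3.1, 1.8): 2.6 mi
E (-5.8, -1.0): 5.2 mi
C (1.0, 5.8): 5.6 mi
B (-4.8, 4.8): 5.9 mi
A (-7.2, -1.1): 6.6 mi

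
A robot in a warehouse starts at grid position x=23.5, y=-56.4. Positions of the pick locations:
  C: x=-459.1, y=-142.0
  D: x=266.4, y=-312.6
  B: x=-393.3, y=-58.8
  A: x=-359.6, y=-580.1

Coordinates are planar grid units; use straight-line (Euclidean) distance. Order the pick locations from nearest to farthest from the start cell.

D, B, C, A

Distances from the start cell:
D x=266.4, y=-312.6: 353.0
B x=-393.3, y=-58.8: 416.8
C x=-459.1, y=-142.0: 490.1
A x=-359.6, y=-580.1: 648.9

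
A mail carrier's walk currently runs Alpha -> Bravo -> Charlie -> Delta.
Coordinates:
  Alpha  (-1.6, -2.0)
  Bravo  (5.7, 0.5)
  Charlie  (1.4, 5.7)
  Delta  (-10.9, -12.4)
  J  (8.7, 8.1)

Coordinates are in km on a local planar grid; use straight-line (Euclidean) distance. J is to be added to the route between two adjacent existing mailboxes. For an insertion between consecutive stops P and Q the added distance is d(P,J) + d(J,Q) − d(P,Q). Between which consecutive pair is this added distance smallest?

between Bravo and Charlie

Added distance for inserting J between each consecutive pair:
Alpha–Bravo: 14.9 km
Bravo–Charlie: 9.1 km
Charlie–Delta: 14.2 km
Smallest added distance is 9.1 km, inserting between Bravo and Charlie.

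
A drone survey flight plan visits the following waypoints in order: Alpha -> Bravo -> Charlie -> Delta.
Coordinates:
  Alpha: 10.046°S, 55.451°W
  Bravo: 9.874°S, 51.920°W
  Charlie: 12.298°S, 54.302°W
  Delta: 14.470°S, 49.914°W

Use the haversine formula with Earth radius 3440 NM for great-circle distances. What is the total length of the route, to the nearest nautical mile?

699 NM

Leg distances:
Alpha→Bravo: 209.1 NM  (cumulative 209.1 NM)
Bravo→Charlie: 202.2 NM  (cumulative 411.2 NM)
Charlie→Delta: 287.5 NM  (cumulative 698.8 NM)
Total route length ≈ 699 NM.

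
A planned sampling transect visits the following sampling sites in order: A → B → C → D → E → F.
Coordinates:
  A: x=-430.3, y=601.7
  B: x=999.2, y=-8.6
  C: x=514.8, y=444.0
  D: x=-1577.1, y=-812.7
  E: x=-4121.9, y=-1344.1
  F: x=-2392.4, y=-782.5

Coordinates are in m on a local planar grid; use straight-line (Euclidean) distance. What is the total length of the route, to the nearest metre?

9076 m

Leg distances:
A→B: 1554.3 m  (cumulative 1554.3 m)
B→C: 662.9 m  (cumulative 2217.3 m)
C→D: 2440.4 m  (cumulative 4657.6 m)
D→E: 2599.7 m  (cumulative 7257.3 m)
E→F: 1818.4 m  (cumulative 9075.7 m)
Total route length ≈ 9076 m.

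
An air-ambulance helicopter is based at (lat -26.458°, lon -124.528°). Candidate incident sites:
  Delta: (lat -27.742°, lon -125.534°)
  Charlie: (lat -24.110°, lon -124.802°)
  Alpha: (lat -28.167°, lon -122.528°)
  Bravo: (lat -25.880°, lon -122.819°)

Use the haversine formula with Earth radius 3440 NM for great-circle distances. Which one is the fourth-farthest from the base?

Delta

Distances from the base ((lat -26.458°, lon -124.528°)):
Alpha: 148.0 NM
Charlie: 141.8 NM
Bravo: 98.4 NM
Delta: 94.0 NM
The fourth-farthest is Delta at 94.0 NM.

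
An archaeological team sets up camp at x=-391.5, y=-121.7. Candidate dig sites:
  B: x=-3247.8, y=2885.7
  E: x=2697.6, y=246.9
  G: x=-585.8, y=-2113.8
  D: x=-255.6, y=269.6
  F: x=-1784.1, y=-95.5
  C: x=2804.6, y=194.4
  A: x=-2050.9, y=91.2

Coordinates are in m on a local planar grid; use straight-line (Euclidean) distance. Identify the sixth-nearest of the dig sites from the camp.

C

Distances from the camp (x=-391.5, y=-121.7):
D: 414.2 m
F: 1392.8 m
A: 1673.0 m
G: 2001.6 m
E: 3111.0 m
C: 3211.7 m
B: 4147.6 m
The sixth-nearest is C at 3211.7 m.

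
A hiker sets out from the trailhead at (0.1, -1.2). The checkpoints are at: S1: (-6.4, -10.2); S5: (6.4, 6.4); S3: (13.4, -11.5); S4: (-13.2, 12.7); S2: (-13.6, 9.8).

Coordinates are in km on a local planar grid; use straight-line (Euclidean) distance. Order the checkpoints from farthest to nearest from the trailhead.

Distance from the trailhead at (0.1, -1.2) to each:
S4 (-13.2, 12.7): 19.2 km
S2 (-13.6, 9.8): 17.6 km
S3 (13.4, -11.5): 16.8 km
S1 (-6.4, -10.2): 11.1 km
S5 (6.4, 6.4): 9.9 km

S4, S2, S3, S1, S5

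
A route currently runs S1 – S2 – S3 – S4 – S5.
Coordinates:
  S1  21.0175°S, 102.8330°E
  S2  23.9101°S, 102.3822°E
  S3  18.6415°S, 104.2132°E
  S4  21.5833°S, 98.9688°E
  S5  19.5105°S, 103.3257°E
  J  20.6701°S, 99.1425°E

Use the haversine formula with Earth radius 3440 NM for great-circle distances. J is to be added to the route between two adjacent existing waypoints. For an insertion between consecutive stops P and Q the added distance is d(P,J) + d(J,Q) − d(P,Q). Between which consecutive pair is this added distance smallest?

between S3 and S4

Added distance for inserting J between each consecutive pair:
S1–S2: 297.6 NM
S2–S3: 244.0 NM
S3–S4: 22.8 NM
S4–S5: 26.9 NM
Smallest added distance is 22.8 NM, inserting between S3 and S4.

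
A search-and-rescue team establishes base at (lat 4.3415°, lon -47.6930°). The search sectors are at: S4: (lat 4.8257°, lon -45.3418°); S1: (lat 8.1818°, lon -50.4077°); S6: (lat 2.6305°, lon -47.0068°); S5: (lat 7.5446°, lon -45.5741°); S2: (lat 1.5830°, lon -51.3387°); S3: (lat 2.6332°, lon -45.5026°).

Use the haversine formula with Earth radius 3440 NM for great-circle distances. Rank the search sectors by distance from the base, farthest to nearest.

S1, S2, S5, S3, S4, S6

Computing each great-circle distance from (lat 4.3415°, lon -47.6930°):
S1 (lat 8.1818°, lon -50.4077°): 281.8 NM
S2 (lat 1.5830°, lon -51.3387°): 274.2 NM
S5 (lat 7.5446°, lon -45.5741°): 230.2 NM
S3 (lat 2.6332°, lon -45.5026°): 166.6 NM
S4 (lat 4.8257°, lon -45.3418°): 143.7 NM
S6 (lat 2.6305°, lon -47.0068°): 110.7 NM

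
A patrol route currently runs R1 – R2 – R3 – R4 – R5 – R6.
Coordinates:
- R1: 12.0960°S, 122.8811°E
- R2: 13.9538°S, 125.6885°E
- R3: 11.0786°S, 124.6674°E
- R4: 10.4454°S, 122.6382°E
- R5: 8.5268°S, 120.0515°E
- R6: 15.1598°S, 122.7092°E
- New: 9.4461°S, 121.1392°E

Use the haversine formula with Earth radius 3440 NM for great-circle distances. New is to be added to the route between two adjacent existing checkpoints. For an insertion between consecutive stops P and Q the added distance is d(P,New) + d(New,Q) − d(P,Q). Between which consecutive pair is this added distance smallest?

between R4 and R5

Added distance for inserting New between each consecutive pair:
R1–R2: 371.3 NM
R2–R3: 428.1 NM
R3–R4: 211.8 NM
R4–R5: 0.3 NM
R5–R6: 12.3 NM
Smallest added distance is 0.3 NM, inserting between R4 and R5.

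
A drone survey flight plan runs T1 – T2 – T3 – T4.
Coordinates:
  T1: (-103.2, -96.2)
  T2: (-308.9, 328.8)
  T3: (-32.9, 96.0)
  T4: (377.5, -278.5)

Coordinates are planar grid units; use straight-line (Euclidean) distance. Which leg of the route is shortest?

T2–T3

Leg distances:
T1→T2: 472.2
T2→T3: 361.1
T3→T4: 555.6
The shortest leg is T2–T3 at 361.1.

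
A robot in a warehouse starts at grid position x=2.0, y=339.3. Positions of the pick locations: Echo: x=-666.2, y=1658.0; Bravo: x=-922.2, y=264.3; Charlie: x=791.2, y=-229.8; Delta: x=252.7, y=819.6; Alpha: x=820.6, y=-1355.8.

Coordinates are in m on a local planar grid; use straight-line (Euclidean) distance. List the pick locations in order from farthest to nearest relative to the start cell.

Distance from the start cell at x=2.0, y=339.3 to each:
Alpha x=820.6, y=-1355.8: 1882.4 m
Echo x=-666.2, y=1658.0: 1478.3 m
Charlie x=791.2, y=-229.8: 973.0 m
Bravo x=-922.2, y=264.3: 927.2 m
Delta x=252.7, y=819.6: 541.8 m

Alpha, Echo, Charlie, Bravo, Delta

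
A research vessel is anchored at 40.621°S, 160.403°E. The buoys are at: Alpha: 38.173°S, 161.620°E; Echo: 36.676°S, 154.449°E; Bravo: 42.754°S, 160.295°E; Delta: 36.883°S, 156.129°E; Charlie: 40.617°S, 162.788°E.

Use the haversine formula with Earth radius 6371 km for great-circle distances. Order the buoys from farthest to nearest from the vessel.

Distance from the vessel at 40.621°S, 160.403°E to each:
Echo 36.676°S, 154.449°E: 677.8 km
Delta 36.883°S, 156.129°E: 556.7 km
Alpha 38.173°S, 161.620°E: 291.6 km
Bravo 42.754°S, 160.295°E: 237.3 km
Charlie 40.617°S, 162.788°E: 201.3 km

Echo, Delta, Alpha, Bravo, Charlie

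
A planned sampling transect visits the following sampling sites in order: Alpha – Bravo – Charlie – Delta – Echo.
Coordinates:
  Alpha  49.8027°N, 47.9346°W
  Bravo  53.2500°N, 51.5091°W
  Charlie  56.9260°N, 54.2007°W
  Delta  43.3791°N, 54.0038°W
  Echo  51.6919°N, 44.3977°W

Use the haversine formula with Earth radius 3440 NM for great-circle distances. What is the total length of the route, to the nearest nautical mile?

1931 NM

Leg distances:
Alpha→Bravo: 246.2 NM  (cumulative 246.2 NM)
Bravo→Charlie: 239.3 NM  (cumulative 485.5 NM)
Charlie→Delta: 813.4 NM  (cumulative 1298.9 NM)
Delta→Echo: 631.9 NM  (cumulative 1930.8 NM)
Total route length ≈ 1931 NM.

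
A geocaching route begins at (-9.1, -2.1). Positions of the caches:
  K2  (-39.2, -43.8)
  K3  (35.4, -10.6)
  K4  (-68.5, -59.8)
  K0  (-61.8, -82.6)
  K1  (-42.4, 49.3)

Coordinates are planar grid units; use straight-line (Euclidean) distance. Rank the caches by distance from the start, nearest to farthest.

Computing each straight-line distance from (-9.1, -2.1):
K3 (35.4, -10.6): 45.3
K2 (-39.2, -43.8): 51.4
K1 (-42.4, 49.3): 61.2
K4 (-68.5, -59.8): 82.8
K0 (-61.8, -82.6): 96.2

K3, K2, K1, K4, K0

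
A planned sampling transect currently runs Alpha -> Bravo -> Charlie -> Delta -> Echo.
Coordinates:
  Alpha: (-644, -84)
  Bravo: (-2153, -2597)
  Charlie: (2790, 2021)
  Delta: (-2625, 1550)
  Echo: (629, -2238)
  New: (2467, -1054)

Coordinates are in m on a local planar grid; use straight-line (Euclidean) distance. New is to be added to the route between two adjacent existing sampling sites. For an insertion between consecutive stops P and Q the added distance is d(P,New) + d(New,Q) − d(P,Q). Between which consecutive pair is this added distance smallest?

between Bravo and Charlie

Added distance for inserting New between each consecutive pair:
Alpha–Bravo: 5198.3 m
Bravo–Charlie: 1198.2 m
Charlie–Delta: 3375.7 m
Delta–Echo: 2911.8 m
Smallest added distance is 1198.2 m, inserting between Bravo and Charlie.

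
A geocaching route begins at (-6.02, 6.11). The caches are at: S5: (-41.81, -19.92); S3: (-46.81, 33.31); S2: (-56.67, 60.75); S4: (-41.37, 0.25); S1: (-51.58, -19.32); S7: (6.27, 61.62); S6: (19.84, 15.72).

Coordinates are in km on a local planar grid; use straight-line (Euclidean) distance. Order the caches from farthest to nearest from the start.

S2, S7, S1, S3, S5, S4, S6

Computing each straight-line distance from (-6.02, 6.11):
S2 (-56.67, 60.75): 74.5 km
S7 (6.27, 61.62): 56.9 km
S1 (-51.58, -19.32): 52.2 km
S3 (-46.81, 33.31): 49.0 km
S5 (-41.81, -19.92): 44.3 km
S4 (-41.37, 0.25): 35.8 km
S6 (19.84, 15.72): 27.6 km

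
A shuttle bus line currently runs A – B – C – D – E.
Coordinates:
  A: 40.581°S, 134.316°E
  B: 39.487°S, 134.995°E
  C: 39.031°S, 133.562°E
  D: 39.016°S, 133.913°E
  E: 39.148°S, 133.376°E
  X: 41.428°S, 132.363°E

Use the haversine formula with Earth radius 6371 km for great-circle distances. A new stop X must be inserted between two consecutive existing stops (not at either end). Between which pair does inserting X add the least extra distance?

between A and B

Added distance for inserting X between each consecutive pair:
A–B: 364.4 km
B–C: 462.0 km
C–D: 553.7 km
D–E: 517.8 km
Smallest added distance is 364.4 km, inserting between A and B.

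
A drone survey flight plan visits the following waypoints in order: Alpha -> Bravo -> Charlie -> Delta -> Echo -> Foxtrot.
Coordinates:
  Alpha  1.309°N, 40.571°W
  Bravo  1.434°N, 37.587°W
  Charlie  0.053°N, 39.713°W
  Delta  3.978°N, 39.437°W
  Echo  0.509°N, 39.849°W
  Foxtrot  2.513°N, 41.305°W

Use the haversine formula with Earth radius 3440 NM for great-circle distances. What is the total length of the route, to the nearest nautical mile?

926 NM

Leg distances:
Alpha→Bravo: 179.3 NM  (cumulative 179.3 NM)
Bravo→Charlie: 152.2 NM  (cumulative 331.5 NM)
Charlie→Delta: 236.2 NM  (cumulative 567.7 NM)
Delta→Echo: 209.7 NM  (cumulative 777.4 NM)
Echo→Foxtrot: 148.7 NM  (cumulative 926.1 NM)
Total route length ≈ 926 NM.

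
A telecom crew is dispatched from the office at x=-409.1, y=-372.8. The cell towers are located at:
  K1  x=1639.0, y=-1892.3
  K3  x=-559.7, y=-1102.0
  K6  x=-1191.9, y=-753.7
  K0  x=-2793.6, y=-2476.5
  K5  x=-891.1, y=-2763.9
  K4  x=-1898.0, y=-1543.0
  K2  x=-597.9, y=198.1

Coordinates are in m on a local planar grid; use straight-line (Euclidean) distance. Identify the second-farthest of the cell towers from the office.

Distance to each, sorted:
K0: 3179.8 m
K1: 2550.2 m
K5: 2439.2 m
K4: 1893.7 m
K6: 870.6 m
K3: 744.6 m
K2: 601.3 m
The second-farthest is K1 at 2550.2 m.

K1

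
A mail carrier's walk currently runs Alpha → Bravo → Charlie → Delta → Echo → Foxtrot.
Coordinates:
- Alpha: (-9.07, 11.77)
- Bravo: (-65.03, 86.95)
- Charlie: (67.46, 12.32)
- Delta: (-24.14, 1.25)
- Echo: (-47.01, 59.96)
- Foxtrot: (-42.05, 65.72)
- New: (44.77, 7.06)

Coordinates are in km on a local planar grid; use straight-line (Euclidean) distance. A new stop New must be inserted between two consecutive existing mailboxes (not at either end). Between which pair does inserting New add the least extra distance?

Added distance for inserting New between each consecutive pair:
Alpha–Bravo: 96.1 km
Bravo–Charlie: 7.0 km
Charlie–Delta: 0.2 km
Delta–Echo: 112.1 km
Echo–Foxtrot: 203.1 km
Smallest added distance is 0.2 km, inserting between Charlie and Delta.

between Charlie and Delta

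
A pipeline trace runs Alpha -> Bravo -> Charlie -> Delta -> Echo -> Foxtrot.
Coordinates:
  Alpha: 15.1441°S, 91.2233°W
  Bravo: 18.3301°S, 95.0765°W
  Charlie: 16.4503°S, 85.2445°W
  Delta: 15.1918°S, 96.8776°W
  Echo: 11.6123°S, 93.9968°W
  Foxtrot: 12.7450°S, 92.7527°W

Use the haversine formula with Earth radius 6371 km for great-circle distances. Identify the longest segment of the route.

Charlie–Delta

Leg distances:
Alpha→Bravo: 542.0 km
Bravo→Charlie: 1063.9 km
Charlie→Delta: 1252.2 km
Delta→Echo: 505.5 km
Echo→Foxtrot: 184.8 km
The longest leg is Charlie–Delta at 1252.2 km.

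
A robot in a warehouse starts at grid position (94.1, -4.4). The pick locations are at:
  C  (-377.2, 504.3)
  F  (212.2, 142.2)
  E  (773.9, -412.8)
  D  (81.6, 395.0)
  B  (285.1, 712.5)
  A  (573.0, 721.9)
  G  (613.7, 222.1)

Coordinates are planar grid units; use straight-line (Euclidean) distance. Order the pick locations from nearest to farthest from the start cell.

Distance from the start cell at (94.1, -4.4) to each:
F (212.2, 142.2): 188.3
D (81.6, 395.0): 399.6
G (613.7, 222.1): 566.8
C (-377.2, 504.3): 693.5
B (285.1, 712.5): 741.9
E (773.9, -412.8): 793.0
A (573.0, 721.9): 870.0

F, D, G, C, B, E, A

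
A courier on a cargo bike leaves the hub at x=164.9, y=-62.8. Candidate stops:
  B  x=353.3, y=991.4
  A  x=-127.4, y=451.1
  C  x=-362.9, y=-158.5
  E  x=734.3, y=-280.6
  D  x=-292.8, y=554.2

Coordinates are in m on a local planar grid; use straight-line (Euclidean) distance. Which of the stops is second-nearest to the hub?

Distance to each, sorted:
C: 536.4 m
A: 591.2 m
E: 609.6 m
D: 768.2 m
B: 1070.9 m
The second-nearest is A at 591.2 m.

A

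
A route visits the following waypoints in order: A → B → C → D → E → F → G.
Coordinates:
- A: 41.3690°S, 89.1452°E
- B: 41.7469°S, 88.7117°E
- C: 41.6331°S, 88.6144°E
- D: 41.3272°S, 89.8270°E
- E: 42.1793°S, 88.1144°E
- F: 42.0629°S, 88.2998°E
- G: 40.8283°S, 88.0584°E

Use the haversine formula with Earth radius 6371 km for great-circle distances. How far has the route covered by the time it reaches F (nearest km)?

Leg distances:
A→B: 55.4 km  (cumulative 55.4 km)
B→C: 15.0 km  (cumulative 70.4 km)
C→D: 106.6 km  (cumulative 177.0 km)
D→E: 170.8 km  (cumulative 347.7 km)
E→F: 20.0 km  (cumulative 367.8 km)
Cumulative distance at F ≈ 368 km.

368 km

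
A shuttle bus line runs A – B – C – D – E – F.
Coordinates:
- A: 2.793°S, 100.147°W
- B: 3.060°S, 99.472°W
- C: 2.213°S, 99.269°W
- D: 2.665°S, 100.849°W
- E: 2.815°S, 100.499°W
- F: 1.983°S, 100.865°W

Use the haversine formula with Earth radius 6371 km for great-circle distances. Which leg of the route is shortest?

D–E

Leg distances:
A→B: 80.6 km
B→C: 96.8 km
C→D: 182.6 km
D→E: 42.3 km
E→F: 101.1 km
The shortest leg is D–E at 42.3 km.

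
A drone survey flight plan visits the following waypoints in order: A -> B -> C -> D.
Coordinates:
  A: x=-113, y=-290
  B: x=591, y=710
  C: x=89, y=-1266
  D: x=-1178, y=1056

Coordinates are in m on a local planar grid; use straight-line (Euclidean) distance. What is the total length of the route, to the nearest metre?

5907 m

Leg distances:
A→B: 1223.0 m  (cumulative 1223.0 m)
B→C: 2038.8 m  (cumulative 3261.7 m)
C→D: 2645.2 m  (cumulative 5906.9 m)
Total route length ≈ 5907 m.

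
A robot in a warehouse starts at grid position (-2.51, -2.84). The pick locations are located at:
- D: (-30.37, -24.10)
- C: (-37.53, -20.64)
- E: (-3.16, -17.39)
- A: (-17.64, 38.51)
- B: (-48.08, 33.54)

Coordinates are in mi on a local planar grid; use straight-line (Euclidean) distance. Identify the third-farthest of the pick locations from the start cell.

C

Distance to each, sorted:
B: 58.3 mi
A: 44.0 mi
C: 39.3 mi
D: 35.0 mi
E: 14.6 mi
The third-farthest is C at 39.3 mi.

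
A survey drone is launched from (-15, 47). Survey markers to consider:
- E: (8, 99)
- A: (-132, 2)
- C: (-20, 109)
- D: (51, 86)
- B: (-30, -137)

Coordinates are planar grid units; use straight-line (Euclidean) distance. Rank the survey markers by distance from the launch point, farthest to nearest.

Distances from the launch point:
B (-30, -137): 184.6
A (-132, 2): 125.4
D (51, 86): 76.7
C (-20, 109): 62.2
E (8, 99): 56.9

B, A, D, C, E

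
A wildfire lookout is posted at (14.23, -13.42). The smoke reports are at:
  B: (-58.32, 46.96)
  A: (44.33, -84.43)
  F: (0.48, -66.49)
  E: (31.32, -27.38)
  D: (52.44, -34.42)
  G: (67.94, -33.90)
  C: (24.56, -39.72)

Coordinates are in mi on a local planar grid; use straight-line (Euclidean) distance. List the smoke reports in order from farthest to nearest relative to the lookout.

Distance from the lookout at (14.23, -13.42) to each:
B (-58.32, 46.96): 94.4 mi
A (44.33, -84.43): 77.1 mi
G (67.94, -33.90): 57.5 mi
F (0.48, -66.49): 54.8 mi
D (52.44, -34.42): 43.6 mi
C (24.56, -39.72): 28.3 mi
E (31.32, -27.38): 22.1 mi

B, A, G, F, D, C, E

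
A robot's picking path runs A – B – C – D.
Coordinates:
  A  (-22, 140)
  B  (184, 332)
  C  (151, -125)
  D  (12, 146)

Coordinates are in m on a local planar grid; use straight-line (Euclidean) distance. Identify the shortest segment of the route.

Leg distances:
A→B: 281.6 m
B→C: 458.2 m
C→D: 304.6 m
The shortest leg is A–B at 281.6 m.

A–B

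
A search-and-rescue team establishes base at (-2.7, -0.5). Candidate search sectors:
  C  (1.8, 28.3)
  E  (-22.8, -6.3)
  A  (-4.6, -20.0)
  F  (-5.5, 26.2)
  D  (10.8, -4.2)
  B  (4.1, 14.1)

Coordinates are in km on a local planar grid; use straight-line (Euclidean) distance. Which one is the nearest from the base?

Distances from the base ((-2.7, -0.5)):
D: 14.0 km
B: 16.1 km
A: 19.6 km
E: 20.9 km
F: 26.8 km
C: 29.1 km
The nearest is D at 14.0 km.

D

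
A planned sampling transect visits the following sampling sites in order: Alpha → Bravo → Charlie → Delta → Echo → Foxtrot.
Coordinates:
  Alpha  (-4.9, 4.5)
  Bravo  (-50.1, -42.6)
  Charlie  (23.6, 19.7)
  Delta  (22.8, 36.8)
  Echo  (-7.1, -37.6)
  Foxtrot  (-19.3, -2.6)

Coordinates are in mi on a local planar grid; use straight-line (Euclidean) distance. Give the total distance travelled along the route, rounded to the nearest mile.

Leg distances:
Alpha→Bravo: 65.3 mi  (cumulative 65.3 mi)
Bravo→Charlie: 96.5 mi  (cumulative 161.8 mi)
Charlie→Delta: 17.1 mi  (cumulative 178.9 mi)
Delta→Echo: 80.2 mi  (cumulative 259.1 mi)
Echo→Foxtrot: 37.1 mi  (cumulative 296.2 mi)
Total route length ≈ 296 mi.

296 mi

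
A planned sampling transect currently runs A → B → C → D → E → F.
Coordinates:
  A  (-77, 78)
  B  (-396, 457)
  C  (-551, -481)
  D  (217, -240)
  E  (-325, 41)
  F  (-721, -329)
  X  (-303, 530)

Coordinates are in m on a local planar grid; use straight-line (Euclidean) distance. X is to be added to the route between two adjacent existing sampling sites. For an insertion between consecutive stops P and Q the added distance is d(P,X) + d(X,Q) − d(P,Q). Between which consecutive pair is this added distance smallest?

between A and B

Added distance for inserting X between each consecutive pair:
A–B: 128.2 m
B–C: 208.5 m
C–D: 1165.2 m
D–E: 808.1 m
E–F: 902.8 m
Smallest added distance is 128.2 m, inserting between A and B.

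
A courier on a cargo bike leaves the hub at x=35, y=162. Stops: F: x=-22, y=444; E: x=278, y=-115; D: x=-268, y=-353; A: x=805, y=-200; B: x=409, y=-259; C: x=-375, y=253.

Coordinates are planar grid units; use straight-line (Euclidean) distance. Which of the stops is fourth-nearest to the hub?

B

Distance to each, sorted:
F: 287.7
E: 368.5
C: 420.0
B: 563.1
D: 597.5
A: 850.8
The fourth-nearest is B at 563.1.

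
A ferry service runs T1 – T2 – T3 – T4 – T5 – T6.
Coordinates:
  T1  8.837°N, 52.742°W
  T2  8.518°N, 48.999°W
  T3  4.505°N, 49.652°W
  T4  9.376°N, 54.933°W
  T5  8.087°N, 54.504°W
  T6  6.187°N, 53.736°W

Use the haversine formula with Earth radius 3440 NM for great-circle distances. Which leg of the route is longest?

Leg distances:
T1→T2: 223.0 NM
T2→T3: 244.1 NM
T3→T4: 429.6 NM
T4→T5: 81.5 NM
T5→T6: 122.9 NM
The longest leg is T3–T4 at 429.6 NM.

T3–T4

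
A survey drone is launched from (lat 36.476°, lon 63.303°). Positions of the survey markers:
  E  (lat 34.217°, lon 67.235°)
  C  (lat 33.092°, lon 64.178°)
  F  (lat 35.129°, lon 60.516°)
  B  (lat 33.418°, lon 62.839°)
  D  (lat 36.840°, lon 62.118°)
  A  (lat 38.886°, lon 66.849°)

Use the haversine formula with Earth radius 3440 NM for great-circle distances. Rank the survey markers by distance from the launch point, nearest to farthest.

Distance from the launch point at (lat 36.476°, lon 63.303°) to each:
D (lat 36.840°, lon 62.118°): 61.1 NM
F (lat 35.129°, lon 60.516°): 158.0 NM
B (lat 33.418°, lon 62.839°): 185.0 NM
C (lat 33.092°, lon 64.178°): 207.7 NM
A (lat 38.886°, lon 66.849°): 222.1 NM
E (lat 34.217°, lon 67.235°): 235.5 NM

D, F, B, C, A, E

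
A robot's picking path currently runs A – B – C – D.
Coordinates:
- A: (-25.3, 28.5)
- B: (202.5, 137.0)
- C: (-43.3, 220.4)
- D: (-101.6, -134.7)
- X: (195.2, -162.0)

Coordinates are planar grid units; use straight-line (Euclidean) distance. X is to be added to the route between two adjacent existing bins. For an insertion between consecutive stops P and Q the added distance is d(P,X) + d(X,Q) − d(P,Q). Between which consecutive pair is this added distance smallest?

Added distance for inserting X between each consecutive pair:
A–B: 338.2
B–C: 490.2
C–D: 388.9
Smallest added distance is 338.2, inserting between A and B.

between A and B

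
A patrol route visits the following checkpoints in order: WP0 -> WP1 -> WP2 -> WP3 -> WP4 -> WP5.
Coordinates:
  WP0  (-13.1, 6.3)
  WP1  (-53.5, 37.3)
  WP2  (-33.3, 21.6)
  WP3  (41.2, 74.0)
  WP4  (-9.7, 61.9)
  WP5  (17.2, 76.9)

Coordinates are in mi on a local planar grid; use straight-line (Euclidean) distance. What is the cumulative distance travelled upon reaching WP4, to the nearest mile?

220 mi

Leg distances:
WP0→WP1: 50.9 mi  (cumulative 50.9 mi)
WP1→WP2: 25.6 mi  (cumulative 76.5 mi)
WP2→WP3: 91.1 mi  (cumulative 167.6 mi)
WP3→WP4: 52.3 mi  (cumulative 219.9 mi)
Cumulative distance at WP4 ≈ 220 mi.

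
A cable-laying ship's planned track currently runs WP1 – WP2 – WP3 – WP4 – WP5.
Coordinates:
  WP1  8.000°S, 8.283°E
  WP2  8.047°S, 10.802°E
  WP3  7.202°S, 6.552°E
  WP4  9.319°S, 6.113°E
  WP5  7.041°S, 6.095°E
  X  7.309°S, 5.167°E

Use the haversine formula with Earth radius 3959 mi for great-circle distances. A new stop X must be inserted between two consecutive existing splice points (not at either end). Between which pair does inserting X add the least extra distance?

Added distance for inserting X between each consecutive pair:
WP1–WP2: 435.5 mi
WP2–WP3: 187.6 mi
WP3–WP4: 99.1 mi
WP4–WP5: 62.1 mi
Smallest added distance is 62.1 mi, inserting between WP4 and WP5.

between WP4 and WP5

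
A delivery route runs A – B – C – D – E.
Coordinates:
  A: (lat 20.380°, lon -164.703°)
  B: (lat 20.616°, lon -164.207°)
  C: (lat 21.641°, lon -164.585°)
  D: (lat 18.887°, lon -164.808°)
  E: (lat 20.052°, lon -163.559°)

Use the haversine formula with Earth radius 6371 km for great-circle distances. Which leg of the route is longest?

C–D

Leg distances:
A→B: 57.9 km
B→C: 120.5 km
C→D: 307.1 km
D→E: 184.2 km
The longest leg is C–D at 307.1 km.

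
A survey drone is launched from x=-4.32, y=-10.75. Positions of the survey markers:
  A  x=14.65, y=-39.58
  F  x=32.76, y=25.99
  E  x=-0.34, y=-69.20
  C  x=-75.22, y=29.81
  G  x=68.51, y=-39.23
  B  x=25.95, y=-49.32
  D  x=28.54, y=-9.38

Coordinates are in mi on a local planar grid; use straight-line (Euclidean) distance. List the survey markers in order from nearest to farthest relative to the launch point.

D, A, B, F, E, G, C

Distances from the launch point:
D x=28.54, y=-9.38: 32.9 mi
A x=14.65, y=-39.58: 34.5 mi
B x=25.95, y=-49.32: 49.0 mi
F x=32.76, y=25.99: 52.2 mi
E x=-0.34, y=-69.20: 58.6 mi
G x=68.51, y=-39.23: 78.2 mi
C x=-75.22, y=29.81: 81.7 mi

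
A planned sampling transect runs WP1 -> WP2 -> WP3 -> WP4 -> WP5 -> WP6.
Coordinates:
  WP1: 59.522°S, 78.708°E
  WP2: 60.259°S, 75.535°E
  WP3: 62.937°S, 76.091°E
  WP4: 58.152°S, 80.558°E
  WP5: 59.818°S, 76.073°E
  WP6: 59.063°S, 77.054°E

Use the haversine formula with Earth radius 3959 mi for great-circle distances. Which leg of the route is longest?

Leg distances:
WP1→WP2: 121.2 mi
WP2→WP3: 185.9 mi
WP3→WP4: 363.6 mi
WP4→WP5: 196.8 mi
WP5→WP6: 62.5 mi
The longest leg is WP3–WP4 at 363.6 mi.

WP3–WP4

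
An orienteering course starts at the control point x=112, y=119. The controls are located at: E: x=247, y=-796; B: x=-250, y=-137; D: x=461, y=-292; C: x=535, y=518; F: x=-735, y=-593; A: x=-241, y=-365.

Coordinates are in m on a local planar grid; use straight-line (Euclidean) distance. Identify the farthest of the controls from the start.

F

Distances from the start (x=112, y=119):
F: 1106.5 m
E: 924.9 m
A: 599.1 m
C: 581.5 m
D: 539.2 m
B: 443.4 m
The farthest is F at 1106.5 m.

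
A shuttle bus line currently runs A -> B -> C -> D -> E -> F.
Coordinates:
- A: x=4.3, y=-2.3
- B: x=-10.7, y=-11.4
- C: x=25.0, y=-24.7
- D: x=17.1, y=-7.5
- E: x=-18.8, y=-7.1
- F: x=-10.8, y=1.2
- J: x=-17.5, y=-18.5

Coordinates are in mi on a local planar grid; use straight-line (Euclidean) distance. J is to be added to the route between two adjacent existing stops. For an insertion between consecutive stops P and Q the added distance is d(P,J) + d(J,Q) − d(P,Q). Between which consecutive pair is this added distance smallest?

between D and E

Added distance for inserting J between each consecutive pair:
A–B: 19.4 mi
B–C: 14.7 mi
C–D: 60.3 mi
D–E: 11.9 mi
E–F: 20.8 mi
Smallest added distance is 11.9 mi, inserting between D and E.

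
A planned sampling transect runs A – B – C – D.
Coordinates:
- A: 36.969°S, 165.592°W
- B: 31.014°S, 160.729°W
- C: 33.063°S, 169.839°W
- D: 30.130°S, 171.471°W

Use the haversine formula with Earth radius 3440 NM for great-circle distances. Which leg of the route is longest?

B–C

Leg distances:
A→B: 431.6 NM
B→C: 479.5 NM
C→D: 194.9 NM
The longest leg is B–C at 479.5 NM.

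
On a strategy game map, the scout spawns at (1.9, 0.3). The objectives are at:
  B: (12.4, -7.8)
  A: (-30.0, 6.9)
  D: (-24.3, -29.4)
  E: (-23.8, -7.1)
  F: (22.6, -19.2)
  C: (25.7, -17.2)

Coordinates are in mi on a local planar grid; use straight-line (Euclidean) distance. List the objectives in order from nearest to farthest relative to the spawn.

B, E, F, C, A, D

Computing each straight-line distance from (1.9, 0.3):
B (12.4, -7.8): 13.3 mi
E (-23.8, -7.1): 26.7 mi
F (22.6, -19.2): 28.4 mi
C (25.7, -17.2): 29.5 mi
A (-30.0, 6.9): 32.6 mi
D (-24.3, -29.4): 39.6 mi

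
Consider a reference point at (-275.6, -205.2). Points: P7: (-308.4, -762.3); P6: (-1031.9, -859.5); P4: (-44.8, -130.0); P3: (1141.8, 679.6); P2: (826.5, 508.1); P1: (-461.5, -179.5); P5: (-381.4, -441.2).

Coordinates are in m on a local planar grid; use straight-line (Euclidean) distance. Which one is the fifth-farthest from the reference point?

P5

Distance to each, sorted:
P3: 1670.9 m
P2: 1312.8 m
P6: 1000.0 m
P7: 558.1 m
P5: 258.6 m
P4: 242.7 m
P1: 187.7 m
The fifth-farthest is P5 at 258.6 m.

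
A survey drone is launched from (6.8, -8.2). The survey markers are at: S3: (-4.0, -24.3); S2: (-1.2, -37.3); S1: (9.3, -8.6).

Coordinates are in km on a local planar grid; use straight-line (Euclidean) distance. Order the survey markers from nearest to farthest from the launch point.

S1, S3, S2

Distance from the launch point at (6.8, -8.2) to each:
S1 (9.3, -8.6): 2.5 km
S3 (-4.0, -24.3): 19.4 km
S2 (-1.2, -37.3): 30.2 km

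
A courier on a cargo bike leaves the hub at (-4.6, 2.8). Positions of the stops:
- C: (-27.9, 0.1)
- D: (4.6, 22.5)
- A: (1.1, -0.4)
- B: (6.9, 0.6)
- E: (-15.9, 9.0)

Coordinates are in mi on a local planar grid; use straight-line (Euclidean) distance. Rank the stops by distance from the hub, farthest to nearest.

Distance from the hub at (-4.6, 2.8) to each:
C (-27.9, 0.1): 23.5 mi
D (4.6, 22.5): 21.7 mi
E (-15.9, 9.0): 12.9 mi
B (6.9, 0.6): 11.7 mi
A (1.1, -0.4): 6.5 mi

C, D, E, B, A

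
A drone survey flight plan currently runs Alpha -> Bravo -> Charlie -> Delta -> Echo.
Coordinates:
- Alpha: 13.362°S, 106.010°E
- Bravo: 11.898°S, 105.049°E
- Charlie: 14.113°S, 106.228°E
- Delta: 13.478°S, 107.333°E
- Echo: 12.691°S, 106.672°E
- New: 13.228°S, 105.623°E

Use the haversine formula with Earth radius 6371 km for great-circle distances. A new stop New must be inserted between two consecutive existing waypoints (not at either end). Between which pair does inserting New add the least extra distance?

Added distance for inserting New between each consecutive pair:
Alpha–Bravo: 11.6 km
Bravo–Charlie: 1.2 km
Charlie–Delta: 166.6 km
Delta–Echo: 202.4 km
Smallest added distance is 1.2 km, inserting between Bravo and Charlie.

between Bravo and Charlie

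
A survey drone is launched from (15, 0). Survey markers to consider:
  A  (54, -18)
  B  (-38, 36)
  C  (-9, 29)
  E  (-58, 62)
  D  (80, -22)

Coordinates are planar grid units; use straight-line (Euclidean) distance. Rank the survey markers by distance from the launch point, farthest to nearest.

E, D, B, A, C

Distance from the launch point at (15, 0) to each:
E (-58, 62): 95.8
D (80, -22): 68.6
B (-38, 36): 64.1
A (54, -18): 43.0
C (-9, 29): 37.6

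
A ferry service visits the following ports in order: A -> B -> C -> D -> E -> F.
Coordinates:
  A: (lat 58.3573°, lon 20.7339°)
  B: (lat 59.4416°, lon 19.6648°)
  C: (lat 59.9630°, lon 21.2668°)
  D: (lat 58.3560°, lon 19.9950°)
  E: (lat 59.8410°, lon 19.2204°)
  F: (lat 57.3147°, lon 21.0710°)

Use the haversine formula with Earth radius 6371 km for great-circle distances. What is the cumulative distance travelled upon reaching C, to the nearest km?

Leg distances:
A→B: 135.3 km  (cumulative 135.3 km)
B→C: 106.9 km  (cumulative 242.2 km)
Cumulative distance at C ≈ 242 km.

242 km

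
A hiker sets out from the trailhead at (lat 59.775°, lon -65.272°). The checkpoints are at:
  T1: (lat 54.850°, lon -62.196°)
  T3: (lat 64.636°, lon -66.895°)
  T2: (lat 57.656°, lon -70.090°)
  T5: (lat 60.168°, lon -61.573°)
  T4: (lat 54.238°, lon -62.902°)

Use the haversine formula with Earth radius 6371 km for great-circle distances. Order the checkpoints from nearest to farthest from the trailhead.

Distances from the trailhead:
T5 (lat 60.168°, lon -61.573°): 210.4 km
T2 (lat 57.656°, lon -70.090°): 364.4 km
T3 (lat 64.636°, lon -66.895°): 547.0 km
T1 (lat 54.850°, lon -62.196°): 577.8 km
T4 (lat 54.238°, lon -62.902°): 632.1 km

T5, T2, T3, T1, T4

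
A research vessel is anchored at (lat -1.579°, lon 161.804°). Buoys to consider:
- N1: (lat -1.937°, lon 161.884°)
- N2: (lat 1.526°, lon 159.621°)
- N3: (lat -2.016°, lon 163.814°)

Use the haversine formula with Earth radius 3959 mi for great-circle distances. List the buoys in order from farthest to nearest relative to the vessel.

N2, N3, N1

Distances from the vessel:
N2 (lat 1.526°, lon 159.621°): 262.3 mi
N3 (lat -2.016°, lon 163.814°): 142.1 mi
N1 (lat -1.937°, lon 161.884°): 25.3 mi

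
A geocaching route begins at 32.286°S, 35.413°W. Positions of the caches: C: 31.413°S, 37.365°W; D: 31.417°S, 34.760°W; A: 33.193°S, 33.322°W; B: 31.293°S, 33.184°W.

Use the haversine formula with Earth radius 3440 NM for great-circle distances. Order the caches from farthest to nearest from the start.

B, A, C, D

Distances from the start:
B 31.293°S, 33.184°W: 128.4 NM
A 33.193°S, 33.322°W: 118.8 NM
C 31.413°S, 37.365°W: 112.5 NM
D 31.417°S, 34.760°W: 61.9 NM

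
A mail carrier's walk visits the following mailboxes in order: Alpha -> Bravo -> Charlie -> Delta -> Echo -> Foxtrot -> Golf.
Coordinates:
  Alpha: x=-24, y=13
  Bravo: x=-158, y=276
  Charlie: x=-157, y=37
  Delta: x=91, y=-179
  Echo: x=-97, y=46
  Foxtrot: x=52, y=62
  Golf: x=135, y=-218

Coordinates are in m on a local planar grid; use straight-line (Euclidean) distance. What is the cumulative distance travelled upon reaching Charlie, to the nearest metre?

534 m

Leg distances:
Alpha→Bravo: 295.2 m  (cumulative 295.2 m)
Bravo→Charlie: 239.0 m  (cumulative 534.2 m)
Cumulative distance at Charlie ≈ 534 m.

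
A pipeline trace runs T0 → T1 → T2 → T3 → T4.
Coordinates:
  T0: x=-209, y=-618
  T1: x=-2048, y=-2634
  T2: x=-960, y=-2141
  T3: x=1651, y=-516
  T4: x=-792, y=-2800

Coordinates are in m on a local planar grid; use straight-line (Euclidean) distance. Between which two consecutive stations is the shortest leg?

Leg distances:
T0→T1: 2728.8 m
T1→T2: 1194.5 m
T2→T3: 3075.4 m
T3→T4: 3344.4 m
The shortest leg is T1–T2 at 1194.5 m.

T1–T2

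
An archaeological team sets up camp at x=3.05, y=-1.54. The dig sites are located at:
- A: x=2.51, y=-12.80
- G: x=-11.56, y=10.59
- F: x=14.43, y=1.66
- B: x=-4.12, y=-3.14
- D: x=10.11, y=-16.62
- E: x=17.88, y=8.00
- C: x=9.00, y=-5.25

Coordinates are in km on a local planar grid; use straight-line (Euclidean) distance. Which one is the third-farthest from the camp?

Distance to each, sorted:
G: 19.0 km
E: 17.6 km
D: 16.7 km
F: 11.8 km
A: 11.3 km
B: 7.3 km
C: 7.0 km
The third-farthest is D at 16.7 km.

D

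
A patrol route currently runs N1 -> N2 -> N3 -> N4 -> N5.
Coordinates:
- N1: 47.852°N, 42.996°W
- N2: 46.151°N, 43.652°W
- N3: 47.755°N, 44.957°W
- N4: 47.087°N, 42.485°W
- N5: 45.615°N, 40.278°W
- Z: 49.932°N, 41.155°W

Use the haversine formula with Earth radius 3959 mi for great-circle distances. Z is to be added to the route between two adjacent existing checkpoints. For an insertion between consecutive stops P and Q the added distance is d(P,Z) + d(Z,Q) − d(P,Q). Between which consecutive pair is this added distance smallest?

between N3 and N4

Added distance for inserting Z between each consecutive pair:
N1–N2: 330.3 mi
N2–N3: 387.9 mi
N3–N4: 310.5 mi
N4–N5: 360.5 mi
Smallest added distance is 310.5 mi, inserting between N3 and N4.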